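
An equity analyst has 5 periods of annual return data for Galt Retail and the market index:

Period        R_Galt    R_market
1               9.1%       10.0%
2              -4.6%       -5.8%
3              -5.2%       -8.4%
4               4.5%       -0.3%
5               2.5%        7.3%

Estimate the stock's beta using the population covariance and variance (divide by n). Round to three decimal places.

0.683

Mean R_i = (9.1 − 4.6 − 5.2 + 4.5 + 2.5) / 5 = 1.2600%
Mean R_m = (10.0 − 5.8 − 8.4 − 0.3 + 7.3) / 5 = 0.5600%
Σ(R_i − R̄_i)(R_m − R̄_m) = 174.7320  ⇒  Cov = 174.7320 / 5 = 34.9464
Σ(R_m − R̄_m)² = 256.0120  ⇒  Var(R_m) = 256.0120 / 5 = 51.2024
β = Cov / Var(R_m) = 34.9464 / 51.2024 = 0.6825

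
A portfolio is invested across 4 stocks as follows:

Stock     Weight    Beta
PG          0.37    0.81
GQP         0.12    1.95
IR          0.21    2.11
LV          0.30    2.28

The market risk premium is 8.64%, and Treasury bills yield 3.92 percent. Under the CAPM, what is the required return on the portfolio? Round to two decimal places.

β_P = Σ w_i β_i = 0.37×0.81 + 0.12×1.95 + 0.21×2.11 + 0.30×2.28 = 1.6608
E(R_P) = R_f + β_P × MRP = 3.92% + 1.6608 × 8.64% = 18.27%

18.27%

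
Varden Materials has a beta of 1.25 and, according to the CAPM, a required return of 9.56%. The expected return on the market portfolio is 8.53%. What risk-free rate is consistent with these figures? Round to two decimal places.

4.41%

E(R) = R_f + β(E(R_m) − R_f) = R_f(1 − β) + β·E(R_m)
9.56% = R_f × (1 − 1.25) + 1.25 × 8.53%
9.56% = R_f × -0.25 + 10.6625%
R_f = (9.56% − 10.6625%) / -0.25 = 4.41%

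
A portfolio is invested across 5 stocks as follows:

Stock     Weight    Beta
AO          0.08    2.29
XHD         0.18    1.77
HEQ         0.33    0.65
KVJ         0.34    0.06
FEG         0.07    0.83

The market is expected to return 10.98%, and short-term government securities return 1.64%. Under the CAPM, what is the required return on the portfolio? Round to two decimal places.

β_P = Σ w_i β_i = 0.08×2.29 + 0.18×1.77 + 0.33×0.65 + 0.34×0.06 + 0.07×0.83 = 0.7948
MRP = 10.98% − 1.64% = 9.34%
E(R_P) = R_f + β_P × MRP = 1.64% + 0.7948 × 9.34% = 9.06%

9.06%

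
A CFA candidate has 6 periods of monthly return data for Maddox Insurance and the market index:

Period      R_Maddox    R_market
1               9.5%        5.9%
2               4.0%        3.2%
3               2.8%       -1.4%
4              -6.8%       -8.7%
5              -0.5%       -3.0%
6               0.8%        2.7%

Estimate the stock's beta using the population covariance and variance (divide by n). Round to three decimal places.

Mean R_i = (9.5 + 4.0 + 2.8 − 6.8 − 0.5 + 0.8) / 6 = 1.6333%
Mean R_m = (5.9 + 3.2 − 1.4 − 8.7 − 3.0 + 2.7) / 6 = -0.2167%
Σ(R_i − R̄_i)(R_m − R̄_m) = 129.8733  ⇒  Cov = 129.8733 / 6 = 21.6456
Σ(R_m − R̄_m)² = 138.7083  ⇒  Var(R_m) = 138.7083 / 6 = 23.1181
β = Cov / Var(R_m) = 21.6456 / 23.1181 = 0.9363

0.936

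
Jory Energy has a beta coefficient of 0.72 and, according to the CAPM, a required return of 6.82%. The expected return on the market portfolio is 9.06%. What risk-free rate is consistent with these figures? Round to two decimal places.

1.06%

E(R) = R_f + β(E(R_m) − R_f) = R_f(1 − β) + β·E(R_m)
6.82% = R_f × (1 − 0.72) + 0.72 × 9.06%
6.82% = R_f × 0.28 + 6.5232%
R_f = (6.82% − 6.5232%) / 0.28 = 1.06%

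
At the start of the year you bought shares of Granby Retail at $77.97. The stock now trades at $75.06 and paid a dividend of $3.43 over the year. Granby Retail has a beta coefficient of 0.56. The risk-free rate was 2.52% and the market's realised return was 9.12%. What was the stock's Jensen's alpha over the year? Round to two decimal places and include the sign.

-5.55%

Realised HPR = (P1 + D1 − P0) / P0 = (75.06 + 3.43 − 77.97) / 77.97 = 0.52 / 77.97 = 0.6669%
MRP = 9.12% − 2.52% = 6.60%
CAPM required = R_f + β·MRP = 2.52% + 0.56 × 6.60% = 6.2160%
α = realised − required = 0.6669% − 6.2160% = -5.55%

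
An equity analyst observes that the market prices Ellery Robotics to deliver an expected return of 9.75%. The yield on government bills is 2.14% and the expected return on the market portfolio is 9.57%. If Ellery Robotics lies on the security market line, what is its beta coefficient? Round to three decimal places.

1.024

MRP = 9.57% − 2.14% = 7.43%
β = (E(R) − R_f) / MRP = (9.75% − 2.14%) / 7.43% = 7.61% / 7.43% = 1.024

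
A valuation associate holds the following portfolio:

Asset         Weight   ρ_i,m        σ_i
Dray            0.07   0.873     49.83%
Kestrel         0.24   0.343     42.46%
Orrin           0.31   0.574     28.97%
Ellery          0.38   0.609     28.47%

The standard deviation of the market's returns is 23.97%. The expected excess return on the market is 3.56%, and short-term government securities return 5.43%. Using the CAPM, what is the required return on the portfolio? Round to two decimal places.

β_Dray = 0.873 × 49.83% / 23.97% = 1.8148
β_Kestrel = 0.343 × 42.46% / 23.97% = 0.6076
β_Orrin = 0.574 × 28.97% / 23.97% = 0.6937
β_Ellery = 0.609 × 28.47% / 23.97% = 0.7233
β_P = Σ w_i β_i = 0.07×1.8148 + 0.24×0.6076 + 0.31×0.6937 + 0.38×0.7233 = 0.7628
E(R_P) = R_f + β_P × MRP = 5.43% + 0.7628 × 3.56% = 8.15%

8.15%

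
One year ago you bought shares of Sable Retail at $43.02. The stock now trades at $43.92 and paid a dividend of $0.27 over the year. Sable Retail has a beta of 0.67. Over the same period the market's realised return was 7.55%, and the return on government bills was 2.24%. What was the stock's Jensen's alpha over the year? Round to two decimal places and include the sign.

Realised HPR = (P1 + D1 − P0) / P0 = (43.92 + 0.27 − 43.02) / 43.02 = 1.17 / 43.02 = 2.7197%
MRP = 7.55% − 2.24% = 5.31%
CAPM required = R_f + β·MRP = 2.24% + 0.67 × 5.31% = 5.7977%
α = realised − required = 2.7197% − 5.7977% = -3.08%

-3.08%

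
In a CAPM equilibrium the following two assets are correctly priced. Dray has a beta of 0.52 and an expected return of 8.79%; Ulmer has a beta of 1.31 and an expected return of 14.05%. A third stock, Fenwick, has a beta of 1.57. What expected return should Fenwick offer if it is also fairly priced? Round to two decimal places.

15.78%

MRP (SML slope) = (14.05% − 8.79%) / (1.31 − 0.52) = 5.26% / 0.79 = 6.6582%
R_f (intercept) = 8.79% − 0.52 × 6.6582% = 5.3277%
E(R_Fenwick) = R_f + β × MRP = 5.3277% + 1.57 × 6.6582% = 15.78%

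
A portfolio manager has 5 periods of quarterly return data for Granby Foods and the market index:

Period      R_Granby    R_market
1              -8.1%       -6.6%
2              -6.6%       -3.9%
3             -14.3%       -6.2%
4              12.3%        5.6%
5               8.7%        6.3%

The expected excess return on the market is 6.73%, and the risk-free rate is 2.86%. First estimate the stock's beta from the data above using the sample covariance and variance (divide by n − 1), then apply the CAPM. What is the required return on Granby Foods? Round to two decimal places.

Mean R_i = (-8.1 − 6.6 − 14.3 + 12.3 + 8.7) / 5 = -1.6000%
Mean R_m = (-6.6 − 3.9 − 6.2 + 5.6 + 6.3) / 5 = -0.9600%
Σ(R_i − R̄_i)(R_m − R̄_m) = 283.8700  ⇒  Cov = 283.8700 / 4 = 70.9675
Σ(R_m − R̄_m)² = 163.6520  ⇒  Var(R_m) = 163.6520 / 4 = 40.9130
β = Cov / Var(R_m) = 70.9675 / 40.9130 = 1.7346
E(R) = R_f + β × MRP = 2.86% + 1.7346 × 6.73% = 14.53%

14.53%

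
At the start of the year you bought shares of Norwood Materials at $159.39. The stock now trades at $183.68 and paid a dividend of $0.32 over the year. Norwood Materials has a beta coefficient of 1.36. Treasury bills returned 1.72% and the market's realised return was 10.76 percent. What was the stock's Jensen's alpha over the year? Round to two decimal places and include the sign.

+1.43%

Realised HPR = (P1 + D1 − P0) / P0 = (183.68 + 0.32 − 159.39) / 159.39 = 24.61 / 159.39 = 15.4401%
MRP = 10.76% − 1.72% = 9.04%
CAPM required = R_f + β·MRP = 1.72% + 1.36 × 9.04% = 14.0144%
α = realised − required = 15.4401% − 14.0144% = +1.43%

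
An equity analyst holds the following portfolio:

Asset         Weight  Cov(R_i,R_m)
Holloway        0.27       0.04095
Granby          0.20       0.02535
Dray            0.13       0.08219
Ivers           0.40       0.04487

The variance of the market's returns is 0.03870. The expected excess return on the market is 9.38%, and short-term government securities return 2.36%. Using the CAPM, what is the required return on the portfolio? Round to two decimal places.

β_Holloway = 0.04095 / 0.03870 = 1.0581
β_Granby = 0.02535 / 0.03870 = 0.6550
β_Dray = 0.08219 / 0.03870 = 2.1238
β_Ivers = 0.04487 / 0.03870 = 1.1594
β_P = Σ w_i β_i = 0.27×1.0581 + 0.20×0.6550 + 0.13×2.1238 + 0.40×1.1594 = 1.1565
E(R_P) = R_f + β_P × MRP = 2.36% + 1.1565 × 9.38% = 13.21%

13.21%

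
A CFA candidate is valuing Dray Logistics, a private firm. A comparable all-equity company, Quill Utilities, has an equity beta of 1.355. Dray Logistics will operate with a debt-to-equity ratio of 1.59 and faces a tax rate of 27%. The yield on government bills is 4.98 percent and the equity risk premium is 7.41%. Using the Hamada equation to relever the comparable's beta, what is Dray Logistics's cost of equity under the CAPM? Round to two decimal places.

β_L = β_U × [1 + (1 − t)(D/E)] = 1.355 × [1 + (1 − 0.27) × 1.59]
    = 1.355 × [1 + 0.73 × 1.59] = 1.355 × 2.1607 = 2.9277
E(R) = R_f + β_L × MRP = 4.98% + 2.9277 × 7.41% = 26.67%

26.67%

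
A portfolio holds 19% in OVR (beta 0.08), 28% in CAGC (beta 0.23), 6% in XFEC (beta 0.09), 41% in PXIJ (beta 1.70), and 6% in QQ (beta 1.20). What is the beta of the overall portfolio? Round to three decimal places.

β_P = Σ w_i β_i = 0.19×0.08 + 0.28×0.23 + 0.06×0.09 + 0.41×1.70 + 0.06×1.20 = 0.8540

0.854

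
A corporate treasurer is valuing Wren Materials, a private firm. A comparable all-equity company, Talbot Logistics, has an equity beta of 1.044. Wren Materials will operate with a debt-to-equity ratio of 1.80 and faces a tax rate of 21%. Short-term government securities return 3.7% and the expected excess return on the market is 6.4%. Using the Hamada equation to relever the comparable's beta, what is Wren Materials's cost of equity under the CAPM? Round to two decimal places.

19.88%

β_L = β_U × [1 + (1 − t)(D/E)] = 1.044 × [1 + (1 − 0.21) × 1.80]
    = 1.044 × [1 + 0.79 × 1.80] = 1.044 × 2.4220 = 2.5286
E(R) = R_f + β_L × MRP = 3.7% + 2.5286 × 6.4% = 19.88%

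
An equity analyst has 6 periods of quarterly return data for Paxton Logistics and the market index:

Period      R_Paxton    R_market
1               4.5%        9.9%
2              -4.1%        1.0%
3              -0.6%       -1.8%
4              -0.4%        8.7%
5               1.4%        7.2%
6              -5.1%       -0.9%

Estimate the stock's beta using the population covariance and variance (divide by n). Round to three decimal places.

Mean R_i = (4.5 − 4.1 − 0.6 − 0.4 + 1.4 − 5.1) / 6 = -0.7167%
Mean R_m = (9.9 + 1.0 − 1.8 + 8.7 + 7.2 − 0.9) / 6 = 4.0167%
Σ(R_i − R̄_i)(R_m − R̄_m) = 69.9917  ⇒  Cov = 69.9917 / 6 = 11.6653
Σ(R_m − R̄_m)² = 133.7883  ⇒  Var(R_m) = 133.7883 / 6 = 22.2981
β = Cov / Var(R_m) = 11.6653 / 22.2981 = 0.5232

0.523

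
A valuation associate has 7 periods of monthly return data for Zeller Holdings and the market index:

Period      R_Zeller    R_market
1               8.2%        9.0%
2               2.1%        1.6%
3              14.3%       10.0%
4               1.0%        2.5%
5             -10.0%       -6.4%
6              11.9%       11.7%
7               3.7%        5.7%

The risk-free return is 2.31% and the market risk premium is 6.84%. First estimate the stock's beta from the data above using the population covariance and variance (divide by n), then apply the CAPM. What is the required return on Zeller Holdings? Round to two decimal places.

Mean R_i = (8.2 + 2.1 + 14.3 + 1.0 − 10.0 + 11.9 + 3.7) / 7 = 4.4571%
Mean R_m = (9.0 + 1.6 + 10.0 + 2.5 − 6.4 + 11.7 + 5.7) / 7 = 4.8714%
Σ(R_i − R̄_i)(R_m − R̄_m) = 294.9914  ⇒  Cov = 294.9914 / 7 = 42.1416
Σ(R_m − R̄_m)² = 234.0343  ⇒  Var(R_m) = 234.0343 / 7 = 33.4335
β = Cov / Var(R_m) = 42.1416 / 33.4335 = 1.2605
E(R) = R_f + β × MRP = 2.31% + 1.2605 × 6.84% = 10.93%

10.93%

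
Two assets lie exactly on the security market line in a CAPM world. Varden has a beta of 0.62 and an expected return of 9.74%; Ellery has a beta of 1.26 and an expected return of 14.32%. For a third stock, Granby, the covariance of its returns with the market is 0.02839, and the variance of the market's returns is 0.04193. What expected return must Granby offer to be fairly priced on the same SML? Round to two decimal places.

MRP = (14.32% − 9.74%) / (1.26 − 0.62) = 7.1563%
R_f = 9.74% − 0.62 × 7.1563% = 5.3031%
β_Granby = Cov / Var(R_m) = 0.02839 / 0.04193 = 0.6771
E(R_Granby) = R_f + β × MRP = 5.3031% + 0.6771 × 7.1563% = 10.15%

10.15%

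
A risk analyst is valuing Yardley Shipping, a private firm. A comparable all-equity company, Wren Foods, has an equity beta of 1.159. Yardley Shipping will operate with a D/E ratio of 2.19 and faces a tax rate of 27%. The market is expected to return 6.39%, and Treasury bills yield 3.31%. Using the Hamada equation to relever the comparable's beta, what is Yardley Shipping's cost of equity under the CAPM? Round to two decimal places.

β_L = β_U × [1 + (1 − t)(D/E)] = 1.159 × [1 + (1 − 0.27) × 2.19]
    = 1.159 × [1 + 0.73 × 2.19] = 1.159 × 2.5987 = 3.0119
MRP = 6.39% − 3.31% = 3.08%
E(R) = R_f + β_L × MRP = 3.31% + 3.0119 × 3.08% = 12.59%

12.59%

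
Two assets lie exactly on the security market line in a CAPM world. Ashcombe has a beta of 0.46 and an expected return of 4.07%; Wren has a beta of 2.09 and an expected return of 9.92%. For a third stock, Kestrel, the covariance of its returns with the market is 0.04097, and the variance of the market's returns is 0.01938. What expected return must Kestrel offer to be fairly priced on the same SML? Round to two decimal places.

MRP = (9.92% − 4.07%) / (2.09 − 0.46) = 3.5890%
R_f = 4.07% − 0.46 × 3.5890% = 2.4191%
β_Kestrel = Cov / Var(R_m) = 0.04097 / 0.01938 = 2.1140
E(R_Kestrel) = R_f + β × MRP = 2.4191% + 2.1140 × 3.5890% = 10.01%

10.01%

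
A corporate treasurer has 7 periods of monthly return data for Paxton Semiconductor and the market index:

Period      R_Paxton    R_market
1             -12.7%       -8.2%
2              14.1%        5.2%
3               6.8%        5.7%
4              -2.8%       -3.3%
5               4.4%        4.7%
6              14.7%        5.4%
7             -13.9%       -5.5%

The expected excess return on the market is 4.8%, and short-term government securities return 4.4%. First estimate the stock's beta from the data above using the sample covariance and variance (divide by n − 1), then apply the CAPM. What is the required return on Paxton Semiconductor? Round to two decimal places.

13.16%

Mean R_i = (-12.7 + 14.1 + 6.8 − 2.8 + 4.4 + 14.7 − 13.9) / 7 = 1.5143%
Mean R_m = (-8.2 + 5.2 + 5.7 − 3.3 + 4.7 + 5.4 − 5.5) / 7 = 0.5714%
Σ(R_i − R̄_i)(R_m − R̄_m) = 395.9129  ⇒  Cov = 395.9129 / 6 = 65.9855
Σ(R_m − R̄_m)² = 216.8743  ⇒  Var(R_m) = 216.8743 / 6 = 36.1457
β = Cov / Var(R_m) = 65.9855 / 36.1457 = 1.8255
E(R) = R_f + β × MRP = 4.4% + 1.8255 × 4.8% = 13.16%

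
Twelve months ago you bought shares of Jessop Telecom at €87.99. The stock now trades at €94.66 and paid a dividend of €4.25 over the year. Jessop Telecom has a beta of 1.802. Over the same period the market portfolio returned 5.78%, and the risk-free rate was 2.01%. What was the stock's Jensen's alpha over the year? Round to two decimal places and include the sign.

+3.61%

Realised HPR = (P1 + D1 − P0) / P0 = (94.66 + 4.25 − 87.99) / 87.99 = 10.92 / 87.99 = 12.4105%
MRP = 5.78% − 2.01% = 3.77%
CAPM required = R_f + β·MRP = 2.01% + 1.802 × 3.77% = 8.80354%
α = realised − required = 12.4105% − 8.80354% = +3.61%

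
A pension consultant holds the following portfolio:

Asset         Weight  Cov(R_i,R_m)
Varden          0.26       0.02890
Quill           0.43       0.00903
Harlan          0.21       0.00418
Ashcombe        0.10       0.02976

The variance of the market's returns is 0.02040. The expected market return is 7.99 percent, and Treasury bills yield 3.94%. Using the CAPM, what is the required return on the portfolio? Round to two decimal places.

β_Varden = 0.02890 / 0.02040 = 1.4167
β_Quill = 0.00903 / 0.02040 = 0.4426
β_Harlan = 0.00418 / 0.02040 = 0.2049
β_Ashcombe = 0.02976 / 0.02040 = 1.4588
β_P = Σ w_i β_i = 0.26×1.4167 + 0.43×0.4426 + 0.21×0.2049 + 0.10×1.4588 = 0.7476
MRP = 7.99% − 3.94% = 4.05%
E(R_P) = R_f + β_P × MRP = 3.94% + 0.7476 × 4.05% = 6.97%

6.97%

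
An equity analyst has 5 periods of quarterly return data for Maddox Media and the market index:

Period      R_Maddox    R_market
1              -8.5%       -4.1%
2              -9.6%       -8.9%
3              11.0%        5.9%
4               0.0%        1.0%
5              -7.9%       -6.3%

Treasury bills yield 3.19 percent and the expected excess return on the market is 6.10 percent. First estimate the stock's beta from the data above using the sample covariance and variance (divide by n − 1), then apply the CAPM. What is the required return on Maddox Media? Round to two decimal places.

11.76%

Mean R_i = (-8.5 − 9.6 + 11.0 + 0.0 − 7.9) / 5 = -3.0000%
Mean R_m = (-4.1 − 8.9 + 5.9 + 1.0 − 6.3) / 5 = -2.4800%
Σ(R_i − R̄_i)(R_m − R̄_m) = 197.7600  ⇒  Cov = 197.7600 / 4 = 49.4400
Σ(R_m − R̄_m)² = 140.7680  ⇒  Var(R_m) = 140.7680 / 4 = 35.1920
β = Cov / Var(R_m) = 49.4400 / 35.1920 = 1.4049
E(R) = R_f + β × MRP = 3.19% + 1.4049 × 6.10% = 11.76%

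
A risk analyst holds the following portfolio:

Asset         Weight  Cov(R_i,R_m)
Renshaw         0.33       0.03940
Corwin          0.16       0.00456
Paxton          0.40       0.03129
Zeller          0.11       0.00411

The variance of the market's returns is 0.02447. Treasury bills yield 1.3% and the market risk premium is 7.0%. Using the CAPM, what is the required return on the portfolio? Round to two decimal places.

β_Renshaw = 0.03940 / 0.02447 = 1.6101
β_Corwin = 0.00456 / 0.02447 = 0.1864
β_Paxton = 0.03129 / 0.02447 = 1.2787
β_Zeller = 0.00411 / 0.02447 = 0.1680
β_P = Σ w_i β_i = 0.33×1.6101 + 0.16×0.1864 + 0.40×1.2787 + 0.11×0.1680 = 1.0911
E(R_P) = R_f + β_P × MRP = 1.3% + 1.0911 × 7.0% = 8.94%

8.94%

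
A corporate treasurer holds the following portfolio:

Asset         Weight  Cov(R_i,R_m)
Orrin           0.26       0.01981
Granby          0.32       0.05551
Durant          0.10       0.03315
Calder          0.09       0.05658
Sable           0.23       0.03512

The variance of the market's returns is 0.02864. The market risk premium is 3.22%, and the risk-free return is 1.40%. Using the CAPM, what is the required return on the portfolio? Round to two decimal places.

5.83%

β_Orrin = 0.01981 / 0.02864 = 0.6917
β_Granby = 0.05551 / 0.02864 = 1.9382
β_Durant = 0.03315 / 0.02864 = 1.1575
β_Calder = 0.05658 / 0.02864 = 1.9756
β_Sable = 0.03512 / 0.02864 = 1.2263
β_P = Σ w_i β_i = 0.26×0.6917 + 0.32×1.9382 + 0.10×1.1575 + 0.09×1.9756 + 0.23×1.2263 = 1.3757
E(R_P) = R_f + β_P × MRP = 1.40% + 1.3757 × 3.22% = 5.83%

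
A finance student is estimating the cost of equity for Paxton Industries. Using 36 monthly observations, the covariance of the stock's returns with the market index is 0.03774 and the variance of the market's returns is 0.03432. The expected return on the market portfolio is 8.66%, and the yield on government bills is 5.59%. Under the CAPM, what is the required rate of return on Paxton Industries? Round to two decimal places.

β = Cov(R_i, R_m) / Var(R_m) = 0.03774 / 0.03432 = 1.0997
MRP = 8.66% − 5.59% = 3.07%
E(R) = R_f + β × MRP = 5.59% + 1.0997 × 3.07% = 8.97%

8.97%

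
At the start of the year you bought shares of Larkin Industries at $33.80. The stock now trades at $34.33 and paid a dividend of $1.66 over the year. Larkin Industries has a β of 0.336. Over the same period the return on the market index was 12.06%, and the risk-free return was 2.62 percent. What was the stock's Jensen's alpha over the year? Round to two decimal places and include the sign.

Realised HPR = (P1 + D1 − P0) / P0 = (34.33 + 1.66 − 33.80) / 33.80 = 2.19 / 33.80 = 6.4793%
MRP = 12.06% − 2.62% = 9.44%
CAPM required = R_f + β·MRP = 2.62% + 0.336 × 9.44% = 5.79184%
α = realised − required = 6.4793% − 5.79184% = +0.69%

+0.69%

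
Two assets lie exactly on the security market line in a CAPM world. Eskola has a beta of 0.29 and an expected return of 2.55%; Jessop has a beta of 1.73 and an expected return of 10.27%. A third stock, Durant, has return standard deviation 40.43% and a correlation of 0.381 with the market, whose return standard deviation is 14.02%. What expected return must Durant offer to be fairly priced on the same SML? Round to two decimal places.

6.89%

MRP = (10.27% − 2.55%) / (1.73 − 0.29) = 5.3611%
R_f = 2.55% − 0.29 × 5.3611% = 0.9953%
β_Durant = ρ·σ_i/σ_m = 0.381 × 40.43 / 14.02 = 1.0987
E(R_Durant) = R_f + β × MRP = 0.9953% + 1.0987 × 5.3611% = 6.89%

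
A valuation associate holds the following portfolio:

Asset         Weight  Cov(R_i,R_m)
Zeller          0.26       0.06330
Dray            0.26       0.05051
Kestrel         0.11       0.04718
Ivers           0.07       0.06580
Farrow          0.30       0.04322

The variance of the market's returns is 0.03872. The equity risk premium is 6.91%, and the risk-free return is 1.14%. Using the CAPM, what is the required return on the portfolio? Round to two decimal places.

β_Zeller = 0.06330 / 0.03872 = 1.6348
β_Dray = 0.05051 / 0.03872 = 1.3045
β_Kestrel = 0.04718 / 0.03872 = 1.2185
β_Ivers = 0.06580 / 0.03872 = 1.6994
β_Farrow = 0.04322 / 0.03872 = 1.1162
β_P = Σ w_i β_i = 0.26×1.6348 + 0.26×1.3045 + 0.11×1.2185 + 0.07×1.6994 + 0.30×1.1162 = 1.3521
E(R_P) = R_f + β_P × MRP = 1.14% + 1.3521 × 6.91% = 10.48%

10.48%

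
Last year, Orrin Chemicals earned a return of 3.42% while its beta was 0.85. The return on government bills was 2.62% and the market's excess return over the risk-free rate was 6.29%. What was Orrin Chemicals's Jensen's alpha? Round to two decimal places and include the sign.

CAPM benchmark = R_f + β(R_m − R_f) = 2.62% + 0.85 × 6.29% = 7.9665%
α = actual − benchmark = 3.42% − 7.9665% = -4.55%

-4.55%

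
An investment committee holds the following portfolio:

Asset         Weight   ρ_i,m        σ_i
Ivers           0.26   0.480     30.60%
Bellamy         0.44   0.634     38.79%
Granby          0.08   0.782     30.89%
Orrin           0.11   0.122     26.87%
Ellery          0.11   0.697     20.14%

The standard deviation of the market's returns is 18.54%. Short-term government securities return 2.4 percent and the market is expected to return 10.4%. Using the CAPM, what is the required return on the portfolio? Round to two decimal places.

10.37%

β_Ivers = 0.480 × 30.60% / 18.54% = 0.7922
β_Bellamy = 0.634 × 38.79% / 18.54% = 1.3265
β_Granby = 0.782 × 30.89% / 18.54% = 1.3029
β_Orrin = 0.122 × 26.87% / 18.54% = 0.1768
β_Ellery = 0.697 × 20.14% / 18.54% = 0.7572
β_P = Σ w_i β_i = 0.26×0.7922 + 0.44×1.3265 + 0.08×1.3029 + 0.11×0.1768 + 0.11×0.7572 = 0.9966
MRP = 10.4% − 2.4% = 8.00%
E(R_P) = R_f + β_P × MRP = 2.4% + 0.9966 × 8.0% = 10.37%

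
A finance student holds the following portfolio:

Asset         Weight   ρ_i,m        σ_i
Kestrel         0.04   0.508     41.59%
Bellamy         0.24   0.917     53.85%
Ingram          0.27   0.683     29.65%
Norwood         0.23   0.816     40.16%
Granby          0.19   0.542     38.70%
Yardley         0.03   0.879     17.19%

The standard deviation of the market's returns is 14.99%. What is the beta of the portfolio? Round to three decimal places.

2.011

β_Kestrel = 0.508 × 41.59% / 14.99% = 1.4095
β_Bellamy = 0.917 × 53.85% / 14.99% = 3.2942
β_Ingram = 0.683 × 29.65% / 14.99% = 1.3510
β_Norwood = 0.816 × 40.16% / 14.99% = 2.1862
β_Granby = 0.542 × 38.70% / 14.99% = 1.3993
β_Yardley = 0.879 × 17.19% / 14.99% = 1.0080
β_P = Σ w_i β_i = 0.04×1.4095 + 0.24×3.2942 + 0.27×1.3510 + 0.23×2.1862 + 0.19×1.3993 + 0.03×1.0080 = 2.0107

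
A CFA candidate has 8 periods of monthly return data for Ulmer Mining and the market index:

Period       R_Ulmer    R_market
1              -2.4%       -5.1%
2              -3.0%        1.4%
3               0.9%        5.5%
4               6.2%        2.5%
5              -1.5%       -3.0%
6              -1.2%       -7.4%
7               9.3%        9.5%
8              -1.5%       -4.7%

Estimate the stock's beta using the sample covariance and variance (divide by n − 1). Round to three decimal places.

Mean R_i = (-2.4 − 3.0 + 0.9 + 6.2 − 1.5 − 1.2 + 9.3 − 1.5) / 8 = 0.8500%
Mean R_m = (-5.1 + 1.4 + 5.5 + 2.5 − 3.0 − 7.4 + 9.5 − 4.7) / 8 = -0.1625%
Σ(R_i − R̄_i)(R_m − R̄_m) = 138.3750  ⇒  Cov = 138.3750 / 7 = 19.7679
Σ(R_m − R̄_m)² = 240.3588  ⇒  Var(R_m) = 240.3588 / 7 = 34.3370
β = Cov / Var(R_m) = 19.7679 / 34.3370 = 0.5757

0.576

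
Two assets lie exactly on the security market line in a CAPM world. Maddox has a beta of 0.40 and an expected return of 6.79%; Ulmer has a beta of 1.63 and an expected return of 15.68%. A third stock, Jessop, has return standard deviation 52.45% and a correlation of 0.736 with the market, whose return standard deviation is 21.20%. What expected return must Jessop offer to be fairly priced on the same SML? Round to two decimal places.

17.06%

MRP = (15.68% − 6.79%) / (1.63 − 0.40) = 7.2276%
R_f = 6.79% − 0.40 × 7.2276% = 3.8990%
β_Jessop = ρ·σ_i/σ_m = 0.736 × 52.45 / 21.20 = 1.8209
E(R_Jessop) = R_f + β × MRP = 3.8990% + 1.8209 × 7.2276% = 17.06%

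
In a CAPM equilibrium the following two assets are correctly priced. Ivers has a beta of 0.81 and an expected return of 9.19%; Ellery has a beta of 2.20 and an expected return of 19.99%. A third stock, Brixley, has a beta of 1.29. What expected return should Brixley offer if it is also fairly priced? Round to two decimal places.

12.92%

MRP (SML slope) = (19.99% − 9.19%) / (2.20 − 0.81) = 10.80% / 1.39 = 7.7698%
R_f (intercept) = 9.19% − 0.81 × 7.7698% = 2.8965%
E(R_Brixley) = R_f + β × MRP = 2.8965% + 1.29 × 7.7698% = 12.92%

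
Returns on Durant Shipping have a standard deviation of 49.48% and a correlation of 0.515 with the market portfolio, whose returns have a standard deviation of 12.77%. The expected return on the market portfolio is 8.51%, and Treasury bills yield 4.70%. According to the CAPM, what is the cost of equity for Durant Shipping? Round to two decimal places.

12.30%

β = ρ × σ_i / σ_m = 0.515 × 49.48% / 12.77% = 1.9955
MRP = 8.51% − 4.70% = 3.81%
E(R) = 4.70% + 1.9955 × 3.81% = 12.30%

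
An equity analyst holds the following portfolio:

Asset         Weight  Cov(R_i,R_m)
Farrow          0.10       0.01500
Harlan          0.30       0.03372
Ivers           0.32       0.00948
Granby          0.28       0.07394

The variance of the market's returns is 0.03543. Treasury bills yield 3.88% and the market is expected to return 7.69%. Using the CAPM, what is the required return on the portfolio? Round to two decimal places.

β_Farrow = 0.01500 / 0.03543 = 0.4234
β_Harlan = 0.03372 / 0.03543 = 0.9517
β_Ivers = 0.00948 / 0.03543 = 0.2676
β_Granby = 0.07394 / 0.03543 = 2.0869
β_P = Σ w_i β_i = 0.10×0.4234 + 0.30×0.9517 + 0.32×0.2676 + 0.28×2.0869 = 0.9978
MRP = 7.69% − 3.88% = 3.81%
E(R_P) = R_f + β_P × MRP = 3.88% + 0.9978 × 3.81% = 7.68%

7.68%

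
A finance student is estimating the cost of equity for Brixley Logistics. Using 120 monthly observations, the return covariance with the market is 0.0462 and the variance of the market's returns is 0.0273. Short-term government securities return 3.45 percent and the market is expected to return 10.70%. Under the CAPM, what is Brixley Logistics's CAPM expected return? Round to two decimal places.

β = Cov(R_i, R_m) / Var(R_m) = 0.0462 / 0.0273 = 1.6923
MRP = 10.70% − 3.45% = 7.25%
E(R) = R_f + β × MRP = 3.45% + 1.6923 × 7.25% = 15.72%

15.72%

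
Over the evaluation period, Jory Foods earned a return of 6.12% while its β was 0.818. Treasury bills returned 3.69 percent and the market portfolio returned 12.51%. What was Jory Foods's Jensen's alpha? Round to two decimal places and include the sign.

-4.78%

Market excess return = 12.51% − 3.69% = 8.82%
CAPM benchmark = R_f + β(R_m − R_f) = 3.69% + 0.818 × 8.82% = 10.90476%
α = actual − benchmark = 6.12% − 10.90476% = -4.78%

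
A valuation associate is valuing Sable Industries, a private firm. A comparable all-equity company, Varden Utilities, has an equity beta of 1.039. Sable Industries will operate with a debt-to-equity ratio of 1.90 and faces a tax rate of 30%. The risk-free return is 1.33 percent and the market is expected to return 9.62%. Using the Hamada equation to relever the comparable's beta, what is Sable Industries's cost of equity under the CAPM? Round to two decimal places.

21.40%

β_L = β_U × [1 + (1 − t)(D/E)] = 1.039 × [1 + (1 − 0.30) × 1.90]
    = 1.039 × [1 + 0.70 × 1.90] = 1.039 × 2.3300 = 2.4209
MRP = 9.62% − 1.33% = 8.29%
E(R) = R_f + β_L × MRP = 1.33% + 2.4209 × 8.29% = 21.40%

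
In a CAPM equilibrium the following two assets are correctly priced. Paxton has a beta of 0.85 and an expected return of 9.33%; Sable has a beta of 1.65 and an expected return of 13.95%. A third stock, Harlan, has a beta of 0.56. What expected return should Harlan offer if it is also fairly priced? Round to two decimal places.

MRP (SML slope) = (13.95% − 9.33%) / (1.65 − 0.85) = 4.62% / 0.80 = 5.7750%
R_f (intercept) = 9.33% − 0.85 × 5.7750% = 4.4213%
E(R_Harlan) = R_f + β × MRP = 4.4213% + 0.56 × 5.7750% = 7.66%

7.66%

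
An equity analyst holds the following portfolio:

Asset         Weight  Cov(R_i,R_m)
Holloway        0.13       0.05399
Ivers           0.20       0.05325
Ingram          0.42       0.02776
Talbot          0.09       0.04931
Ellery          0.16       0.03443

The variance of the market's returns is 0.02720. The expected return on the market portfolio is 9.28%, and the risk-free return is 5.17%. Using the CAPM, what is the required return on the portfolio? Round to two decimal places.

11.10%

β_Holloway = 0.05399 / 0.02720 = 1.9849
β_Ivers = 0.05325 / 0.02720 = 1.9577
β_Ingram = 0.02776 / 0.02720 = 1.0206
β_Talbot = 0.04931 / 0.02720 = 1.8129
β_Ellery = 0.03443 / 0.02720 = 1.2658
β_P = Σ w_i β_i = 0.13×1.9849 + 0.20×1.9577 + 0.42×1.0206 + 0.09×1.8129 + 0.16×1.2658 = 1.4439
MRP = 9.28% − 5.17% = 4.11%
E(R_P) = R_f + β_P × MRP = 5.17% + 1.4439 × 4.11% = 11.10%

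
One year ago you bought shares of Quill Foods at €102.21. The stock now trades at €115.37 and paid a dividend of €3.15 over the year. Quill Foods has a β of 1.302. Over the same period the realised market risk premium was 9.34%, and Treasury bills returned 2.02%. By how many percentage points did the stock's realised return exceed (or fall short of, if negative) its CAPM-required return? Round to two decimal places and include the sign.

+1.78%

Realised HPR = (P1 + D1 − P0) / P0 = (115.37 + 3.15 − 102.21) / 102.21 = 16.31 / 102.21 = 15.9573%
CAPM required = R_f + β·MRP = 2.02% + 1.302 × 9.34% = 14.18068%
α = realised − required = 15.9573% − 14.18068% = +1.78%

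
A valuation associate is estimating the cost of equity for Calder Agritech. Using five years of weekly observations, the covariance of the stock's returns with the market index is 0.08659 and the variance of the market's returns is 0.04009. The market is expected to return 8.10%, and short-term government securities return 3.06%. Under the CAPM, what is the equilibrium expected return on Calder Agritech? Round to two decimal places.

β = Cov(R_i, R_m) / Var(R_m) = 0.08659 / 0.04009 = 2.1599
MRP = 8.10% − 3.06% = 5.04%
E(R) = R_f + β × MRP = 3.06% + 2.1599 × 5.04% = 13.95%

13.95%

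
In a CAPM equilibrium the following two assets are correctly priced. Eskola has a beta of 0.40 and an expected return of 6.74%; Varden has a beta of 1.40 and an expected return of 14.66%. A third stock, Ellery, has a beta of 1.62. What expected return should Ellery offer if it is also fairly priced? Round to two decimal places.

16.40%

MRP (SML slope) = (14.66% − 6.74%) / (1.40 − 0.40) = 7.92% / 1.00 = 7.9200%
R_f (intercept) = 6.74% − 0.40 × 7.9200% = 3.5720%
E(R_Ellery) = R_f + β × MRP = 3.5720% + 1.62 × 7.9200% = 16.40%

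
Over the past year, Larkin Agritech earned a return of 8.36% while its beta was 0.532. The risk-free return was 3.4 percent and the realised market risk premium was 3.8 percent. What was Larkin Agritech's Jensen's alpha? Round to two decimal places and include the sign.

CAPM benchmark = R_f + β(R_m − R_f) = 3.4% + 0.532 × 3.8% = 5.4216%
α = actual − benchmark = 8.36% − 5.4216% = +2.94%

+2.94%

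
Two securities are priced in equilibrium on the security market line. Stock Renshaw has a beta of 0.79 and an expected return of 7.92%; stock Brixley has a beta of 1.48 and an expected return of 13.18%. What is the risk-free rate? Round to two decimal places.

Both satisfy E(R) = R_f + β·MRP, so the slope of the SML is
MRP = (13.18% − 7.92%) / (1.48 − 0.79) = 5.26% / 0.69 = 7.6232%
R_f = E(R_Renshaw) − β_Renshaw·MRP = 7.92% − 0.79 × 7.6232% = 1.8977%

1.90%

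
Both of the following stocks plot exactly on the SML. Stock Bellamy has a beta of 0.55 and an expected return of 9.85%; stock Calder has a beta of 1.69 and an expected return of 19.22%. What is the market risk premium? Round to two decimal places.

8.22%

Both satisfy E(R) = R_f + β·MRP, so the slope of the SML is
MRP = (19.22% − 9.85%) / (1.69 − 0.55) = 9.37% / 1.14 = 8.2193%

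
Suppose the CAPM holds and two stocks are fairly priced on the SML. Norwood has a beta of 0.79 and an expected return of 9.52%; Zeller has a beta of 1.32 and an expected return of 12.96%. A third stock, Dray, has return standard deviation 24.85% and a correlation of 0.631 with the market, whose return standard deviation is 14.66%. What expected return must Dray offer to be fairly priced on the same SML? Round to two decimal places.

11.33%

MRP = (12.96% − 9.52%) / (1.32 − 0.79) = 6.4906%
R_f = 9.52% − 0.79 × 6.4906% = 4.3924%
β_Dray = ρ·σ_i/σ_m = 0.631 × 24.85 / 14.66 = 1.0696
E(R_Dray) = R_f + β × MRP = 4.3924% + 1.0696 × 6.4906% = 11.33%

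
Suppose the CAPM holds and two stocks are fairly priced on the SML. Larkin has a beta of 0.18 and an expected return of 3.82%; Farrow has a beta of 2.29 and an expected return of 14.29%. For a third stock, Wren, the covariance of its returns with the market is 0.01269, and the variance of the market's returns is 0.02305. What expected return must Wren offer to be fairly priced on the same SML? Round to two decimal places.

MRP = (14.29% − 3.82%) / (2.29 − 0.18) = 4.9621%
R_f = 3.82% − 0.18 × 4.9621% = 2.9268%
β_Wren = Cov / Var(R_m) = 0.01269 / 0.02305 = 0.5505
E(R_Wren) = R_f + β × MRP = 2.9268% + 0.5505 × 4.9621% = 5.66%

5.66%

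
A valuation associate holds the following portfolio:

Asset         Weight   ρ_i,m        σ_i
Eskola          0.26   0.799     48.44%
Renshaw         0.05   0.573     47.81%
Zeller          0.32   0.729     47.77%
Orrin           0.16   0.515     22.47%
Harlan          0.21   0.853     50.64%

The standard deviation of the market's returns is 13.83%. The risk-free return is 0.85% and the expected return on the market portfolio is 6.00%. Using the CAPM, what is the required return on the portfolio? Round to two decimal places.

13.32%

β_Eskola = 0.799 × 48.44% / 13.83% = 2.7985
β_Renshaw = 0.573 × 47.81% / 13.83% = 1.9808
β_Zeller = 0.729 × 47.77% / 13.83% = 2.5180
β_Orrin = 0.515 × 22.47% / 13.83% = 0.8367
β_Harlan = 0.853 × 50.64% / 13.83% = 3.1233
β_P = Σ w_i β_i = 0.26×2.7985 + 0.05×1.9808 + 0.32×2.5180 + 0.16×0.8367 + 0.21×3.1233 = 2.4222
MRP = 6.00% − 0.85% = 5.15%
E(R_P) = R_f + β_P × MRP = 0.85% + 2.4222 × 5.15% = 13.32%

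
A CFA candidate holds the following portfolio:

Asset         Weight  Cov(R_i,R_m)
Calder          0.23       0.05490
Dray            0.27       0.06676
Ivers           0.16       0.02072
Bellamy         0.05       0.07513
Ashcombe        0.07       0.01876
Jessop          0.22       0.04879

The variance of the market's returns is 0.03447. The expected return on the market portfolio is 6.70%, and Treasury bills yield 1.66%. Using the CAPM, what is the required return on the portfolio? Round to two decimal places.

8.94%

β_Calder = 0.05490 / 0.03447 = 1.5927
β_Dray = 0.06676 / 0.03447 = 1.9368
β_Ivers = 0.02072 / 0.03447 = 0.6011
β_Bellamy = 0.07513 / 0.03447 = 2.1796
β_Ashcombe = 0.01876 / 0.03447 = 0.5442
β_Jessop = 0.04879 / 0.03447 = 1.4154
β_P = Σ w_i β_i = 0.23×1.5927 + 0.27×1.9368 + 0.16×0.6011 + 0.05×2.1796 + 0.07×0.5442 + 0.22×1.4154 = 1.4439
MRP = 6.70% − 1.66% = 5.04%
E(R_P) = R_f + β_P × MRP = 1.66% + 1.4439 × 5.04% = 8.94%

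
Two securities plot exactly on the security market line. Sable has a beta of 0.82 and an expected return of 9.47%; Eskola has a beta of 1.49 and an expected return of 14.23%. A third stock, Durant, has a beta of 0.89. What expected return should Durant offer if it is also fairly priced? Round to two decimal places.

MRP (SML slope) = (14.23% − 9.47%) / (1.49 − 0.82) = 4.76% / 0.67 = 7.1045%
R_f (intercept) = 9.47% − 0.82 × 7.1045% = 3.6443%
E(R_Durant) = R_f + β × MRP = 3.6443% + 0.89 × 7.1045% = 9.97%

9.97%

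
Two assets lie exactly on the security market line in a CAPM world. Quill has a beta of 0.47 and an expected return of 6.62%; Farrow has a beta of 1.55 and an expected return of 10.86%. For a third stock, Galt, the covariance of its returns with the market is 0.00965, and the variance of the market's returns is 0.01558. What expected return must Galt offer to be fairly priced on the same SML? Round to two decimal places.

7.21%

MRP = (10.86% − 6.62%) / (1.55 − 0.47) = 3.9259%
R_f = 6.62% − 0.47 × 3.9259% = 4.7748%
β_Galt = Cov / Var(R_m) = 0.00965 / 0.01558 = 0.6194
E(R_Galt) = R_f + β × MRP = 4.7748% + 0.6194 × 3.9259% = 7.21%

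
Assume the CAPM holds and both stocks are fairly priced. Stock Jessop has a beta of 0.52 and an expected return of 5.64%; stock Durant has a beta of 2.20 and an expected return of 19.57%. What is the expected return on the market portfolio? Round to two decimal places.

9.62%

Both satisfy E(R) = R_f + β·MRP, so the slope of the SML is
MRP = (19.57% − 5.64%) / (2.20 − 0.52) = 13.93% / 1.68 = 8.2917%
R_f = E(R_Jessop) − β_Jessop·MRP = 5.64% − 0.52 × 8.2917% = 1.3283%
E(R_m) = R_f + MRP = 1.3283% + 8.2917% = 9.62%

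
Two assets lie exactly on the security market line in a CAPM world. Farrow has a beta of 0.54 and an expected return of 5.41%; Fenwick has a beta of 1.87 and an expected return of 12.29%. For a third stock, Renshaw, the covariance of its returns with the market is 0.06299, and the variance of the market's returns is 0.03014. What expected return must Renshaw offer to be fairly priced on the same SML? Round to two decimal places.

MRP = (12.29% − 5.41%) / (1.87 − 0.54) = 5.1729%
R_f = 5.41% − 0.54 × 5.1729% = 2.6166%
β_Renshaw = Cov / Var(R_m) = 0.06299 / 0.03014 = 2.0899
E(R_Renshaw) = R_f + β × MRP = 2.6166% + 2.0899 × 5.1729% = 13.43%

13.43%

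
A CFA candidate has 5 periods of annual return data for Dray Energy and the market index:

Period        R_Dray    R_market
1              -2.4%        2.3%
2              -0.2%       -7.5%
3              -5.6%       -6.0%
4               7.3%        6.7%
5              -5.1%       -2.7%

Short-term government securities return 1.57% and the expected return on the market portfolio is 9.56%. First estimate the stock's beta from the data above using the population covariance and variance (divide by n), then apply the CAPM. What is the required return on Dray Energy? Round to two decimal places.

Mean R_i = (-2.4 − 0.2 − 5.6 + 7.3 − 5.1) / 5 = -1.2000%
Mean R_m = (2.3 − 7.5 − 6.0 + 6.7 − 2.7) / 5 = -1.4400%
Σ(R_i − R̄_i)(R_m − R̄_m) = 83.6200  ⇒  Cov = 83.6200 / 5 = 16.7240
Σ(R_m − R̄_m)² = 139.3520  ⇒  Var(R_m) = 139.3520 / 5 = 27.8704
β = Cov / Var(R_m) = 16.7240 / 27.8704 = 0.6001
MRP = 9.56% − 1.57% = 7.99%
E(R) = R_f + β × MRP = 1.57% + 0.6001 × 7.99% = 6.36%

6.36%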